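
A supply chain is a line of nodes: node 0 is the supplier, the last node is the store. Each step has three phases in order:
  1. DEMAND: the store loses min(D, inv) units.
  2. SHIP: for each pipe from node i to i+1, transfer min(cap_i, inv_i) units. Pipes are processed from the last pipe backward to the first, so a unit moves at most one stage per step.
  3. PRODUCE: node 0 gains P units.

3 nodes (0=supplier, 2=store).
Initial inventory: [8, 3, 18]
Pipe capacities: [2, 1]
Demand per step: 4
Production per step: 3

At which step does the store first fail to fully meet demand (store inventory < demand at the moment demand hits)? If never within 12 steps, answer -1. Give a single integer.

Step 1: demand=4,sold=4 ship[1->2]=1 ship[0->1]=2 prod=3 -> [9 4 15]
Step 2: demand=4,sold=4 ship[1->2]=1 ship[0->1]=2 prod=3 -> [10 5 12]
Step 3: demand=4,sold=4 ship[1->2]=1 ship[0->1]=2 prod=3 -> [11 6 9]
Step 4: demand=4,sold=4 ship[1->2]=1 ship[0->1]=2 prod=3 -> [12 7 6]
Step 5: demand=4,sold=4 ship[1->2]=1 ship[0->1]=2 prod=3 -> [13 8 3]
Step 6: demand=4,sold=3 ship[1->2]=1 ship[0->1]=2 prod=3 -> [14 9 1]
Step 7: demand=4,sold=1 ship[1->2]=1 ship[0->1]=2 prod=3 -> [15 10 1]
Step 8: demand=4,sold=1 ship[1->2]=1 ship[0->1]=2 prod=3 -> [16 11 1]
Step 9: demand=4,sold=1 ship[1->2]=1 ship[0->1]=2 prod=3 -> [17 12 1]
Step 10: demand=4,sold=1 ship[1->2]=1 ship[0->1]=2 prod=3 -> [18 13 1]
Step 11: demand=4,sold=1 ship[1->2]=1 ship[0->1]=2 prod=3 -> [19 14 1]
Step 12: demand=4,sold=1 ship[1->2]=1 ship[0->1]=2 prod=3 -> [20 15 1]
First stockout at step 6

6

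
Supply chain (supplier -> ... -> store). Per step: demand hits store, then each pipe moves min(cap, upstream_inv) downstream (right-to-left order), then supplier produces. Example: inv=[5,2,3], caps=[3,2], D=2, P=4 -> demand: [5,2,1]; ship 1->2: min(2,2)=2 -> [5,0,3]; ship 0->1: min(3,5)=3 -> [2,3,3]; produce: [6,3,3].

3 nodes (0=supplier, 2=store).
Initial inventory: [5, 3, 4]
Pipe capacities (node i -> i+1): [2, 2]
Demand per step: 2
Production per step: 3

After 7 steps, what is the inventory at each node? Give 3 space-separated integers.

Step 1: demand=2,sold=2 ship[1->2]=2 ship[0->1]=2 prod=3 -> inv=[6 3 4]
Step 2: demand=2,sold=2 ship[1->2]=2 ship[0->1]=2 prod=3 -> inv=[7 3 4]
Step 3: demand=2,sold=2 ship[1->2]=2 ship[0->1]=2 prod=3 -> inv=[8 3 4]
Step 4: demand=2,sold=2 ship[1->2]=2 ship[0->1]=2 prod=3 -> inv=[9 3 4]
Step 5: demand=2,sold=2 ship[1->2]=2 ship[0->1]=2 prod=3 -> inv=[10 3 4]
Step 6: demand=2,sold=2 ship[1->2]=2 ship[0->1]=2 prod=3 -> inv=[11 3 4]
Step 7: demand=2,sold=2 ship[1->2]=2 ship[0->1]=2 prod=3 -> inv=[12 3 4]

12 3 4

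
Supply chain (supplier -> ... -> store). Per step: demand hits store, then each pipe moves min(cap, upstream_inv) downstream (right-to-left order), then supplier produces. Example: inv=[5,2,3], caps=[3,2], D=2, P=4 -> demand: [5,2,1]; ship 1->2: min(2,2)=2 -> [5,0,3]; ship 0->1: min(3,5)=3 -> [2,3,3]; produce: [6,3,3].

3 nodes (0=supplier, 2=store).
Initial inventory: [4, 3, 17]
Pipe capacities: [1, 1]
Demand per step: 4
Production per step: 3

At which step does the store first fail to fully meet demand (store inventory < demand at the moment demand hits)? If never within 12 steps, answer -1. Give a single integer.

Step 1: demand=4,sold=4 ship[1->2]=1 ship[0->1]=1 prod=3 -> [6 3 14]
Step 2: demand=4,sold=4 ship[1->2]=1 ship[0->1]=1 prod=3 -> [8 3 11]
Step 3: demand=4,sold=4 ship[1->2]=1 ship[0->1]=1 prod=3 -> [10 3 8]
Step 4: demand=4,sold=4 ship[1->2]=1 ship[0->1]=1 prod=3 -> [12 3 5]
Step 5: demand=4,sold=4 ship[1->2]=1 ship[0->1]=1 prod=3 -> [14 3 2]
Step 6: demand=4,sold=2 ship[1->2]=1 ship[0->1]=1 prod=3 -> [16 3 1]
Step 7: demand=4,sold=1 ship[1->2]=1 ship[0->1]=1 prod=3 -> [18 3 1]
Step 8: demand=4,sold=1 ship[1->2]=1 ship[0->1]=1 prod=3 -> [20 3 1]
Step 9: demand=4,sold=1 ship[1->2]=1 ship[0->1]=1 prod=3 -> [22 3 1]
Step 10: demand=4,sold=1 ship[1->2]=1 ship[0->1]=1 prod=3 -> [24 3 1]
Step 11: demand=4,sold=1 ship[1->2]=1 ship[0->1]=1 prod=3 -> [26 3 1]
Step 12: demand=4,sold=1 ship[1->2]=1 ship[0->1]=1 prod=3 -> [28 3 1]
First stockout at step 6

6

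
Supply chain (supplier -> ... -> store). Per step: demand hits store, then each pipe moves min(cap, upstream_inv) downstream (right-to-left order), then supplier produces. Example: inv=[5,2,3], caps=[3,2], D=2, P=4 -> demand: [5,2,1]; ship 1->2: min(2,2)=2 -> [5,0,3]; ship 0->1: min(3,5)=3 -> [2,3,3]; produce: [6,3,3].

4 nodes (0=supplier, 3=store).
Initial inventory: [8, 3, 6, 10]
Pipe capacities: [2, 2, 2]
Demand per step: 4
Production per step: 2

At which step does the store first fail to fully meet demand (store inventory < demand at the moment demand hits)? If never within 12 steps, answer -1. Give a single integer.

Step 1: demand=4,sold=4 ship[2->3]=2 ship[1->2]=2 ship[0->1]=2 prod=2 -> [8 3 6 8]
Step 2: demand=4,sold=4 ship[2->3]=2 ship[1->2]=2 ship[0->1]=2 prod=2 -> [8 3 6 6]
Step 3: demand=4,sold=4 ship[2->3]=2 ship[1->2]=2 ship[0->1]=2 prod=2 -> [8 3 6 4]
Step 4: demand=4,sold=4 ship[2->3]=2 ship[1->2]=2 ship[0->1]=2 prod=2 -> [8 3 6 2]
Step 5: demand=4,sold=2 ship[2->3]=2 ship[1->2]=2 ship[0->1]=2 prod=2 -> [8 3 6 2]
Step 6: demand=4,sold=2 ship[2->3]=2 ship[1->2]=2 ship[0->1]=2 prod=2 -> [8 3 6 2]
Step 7: demand=4,sold=2 ship[2->3]=2 ship[1->2]=2 ship[0->1]=2 prod=2 -> [8 3 6 2]
Step 8: demand=4,sold=2 ship[2->3]=2 ship[1->2]=2 ship[0->1]=2 prod=2 -> [8 3 6 2]
Step 9: demand=4,sold=2 ship[2->3]=2 ship[1->2]=2 ship[0->1]=2 prod=2 -> [8 3 6 2]
Step 10: demand=4,sold=2 ship[2->3]=2 ship[1->2]=2 ship[0->1]=2 prod=2 -> [8 3 6 2]
Step 11: demand=4,sold=2 ship[2->3]=2 ship[1->2]=2 ship[0->1]=2 prod=2 -> [8 3 6 2]
Step 12: demand=4,sold=2 ship[2->3]=2 ship[1->2]=2 ship[0->1]=2 prod=2 -> [8 3 6 2]
First stockout at step 5

5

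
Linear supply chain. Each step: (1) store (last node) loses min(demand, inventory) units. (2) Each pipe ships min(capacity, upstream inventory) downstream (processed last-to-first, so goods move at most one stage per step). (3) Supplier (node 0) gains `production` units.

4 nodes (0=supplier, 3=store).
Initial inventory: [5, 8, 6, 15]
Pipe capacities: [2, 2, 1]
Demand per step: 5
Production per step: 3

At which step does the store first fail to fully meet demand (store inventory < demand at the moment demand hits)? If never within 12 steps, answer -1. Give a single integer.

Step 1: demand=5,sold=5 ship[2->3]=1 ship[1->2]=2 ship[0->1]=2 prod=3 -> [6 8 7 11]
Step 2: demand=5,sold=5 ship[2->3]=1 ship[1->2]=2 ship[0->1]=2 prod=3 -> [7 8 8 7]
Step 3: demand=5,sold=5 ship[2->3]=1 ship[1->2]=2 ship[0->1]=2 prod=3 -> [8 8 9 3]
Step 4: demand=5,sold=3 ship[2->3]=1 ship[1->2]=2 ship[0->1]=2 prod=3 -> [9 8 10 1]
Step 5: demand=5,sold=1 ship[2->3]=1 ship[1->2]=2 ship[0->1]=2 prod=3 -> [10 8 11 1]
Step 6: demand=5,sold=1 ship[2->3]=1 ship[1->2]=2 ship[0->1]=2 prod=3 -> [11 8 12 1]
Step 7: demand=5,sold=1 ship[2->3]=1 ship[1->2]=2 ship[0->1]=2 prod=3 -> [12 8 13 1]
Step 8: demand=5,sold=1 ship[2->3]=1 ship[1->2]=2 ship[0->1]=2 prod=3 -> [13 8 14 1]
Step 9: demand=5,sold=1 ship[2->3]=1 ship[1->2]=2 ship[0->1]=2 prod=3 -> [14 8 15 1]
Step 10: demand=5,sold=1 ship[2->3]=1 ship[1->2]=2 ship[0->1]=2 prod=3 -> [15 8 16 1]
Step 11: demand=5,sold=1 ship[2->3]=1 ship[1->2]=2 ship[0->1]=2 prod=3 -> [16 8 17 1]
Step 12: demand=5,sold=1 ship[2->3]=1 ship[1->2]=2 ship[0->1]=2 prod=3 -> [17 8 18 1]
First stockout at step 4

4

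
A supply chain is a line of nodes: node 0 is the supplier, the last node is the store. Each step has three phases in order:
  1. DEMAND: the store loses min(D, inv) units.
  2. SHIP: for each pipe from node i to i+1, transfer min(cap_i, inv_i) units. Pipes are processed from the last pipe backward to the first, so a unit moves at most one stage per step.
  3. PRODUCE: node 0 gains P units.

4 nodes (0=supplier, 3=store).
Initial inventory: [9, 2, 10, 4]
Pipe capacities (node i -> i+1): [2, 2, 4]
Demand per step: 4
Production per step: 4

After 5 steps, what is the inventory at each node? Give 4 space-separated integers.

Step 1: demand=4,sold=4 ship[2->3]=4 ship[1->2]=2 ship[0->1]=2 prod=4 -> inv=[11 2 8 4]
Step 2: demand=4,sold=4 ship[2->3]=4 ship[1->2]=2 ship[0->1]=2 prod=4 -> inv=[13 2 6 4]
Step 3: demand=4,sold=4 ship[2->3]=4 ship[1->2]=2 ship[0->1]=2 prod=4 -> inv=[15 2 4 4]
Step 4: demand=4,sold=4 ship[2->3]=4 ship[1->2]=2 ship[0->1]=2 prod=4 -> inv=[17 2 2 4]
Step 5: demand=4,sold=4 ship[2->3]=2 ship[1->2]=2 ship[0->1]=2 prod=4 -> inv=[19 2 2 2]

19 2 2 2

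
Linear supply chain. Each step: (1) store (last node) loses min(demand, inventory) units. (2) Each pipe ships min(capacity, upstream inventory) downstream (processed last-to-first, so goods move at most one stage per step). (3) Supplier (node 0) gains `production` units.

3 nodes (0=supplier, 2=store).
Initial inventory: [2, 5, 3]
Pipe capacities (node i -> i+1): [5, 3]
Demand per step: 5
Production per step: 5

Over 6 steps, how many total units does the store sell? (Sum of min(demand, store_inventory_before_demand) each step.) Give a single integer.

Answer: 18

Derivation:
Step 1: sold=3 (running total=3) -> [5 4 3]
Step 2: sold=3 (running total=6) -> [5 6 3]
Step 3: sold=3 (running total=9) -> [5 8 3]
Step 4: sold=3 (running total=12) -> [5 10 3]
Step 5: sold=3 (running total=15) -> [5 12 3]
Step 6: sold=3 (running total=18) -> [5 14 3]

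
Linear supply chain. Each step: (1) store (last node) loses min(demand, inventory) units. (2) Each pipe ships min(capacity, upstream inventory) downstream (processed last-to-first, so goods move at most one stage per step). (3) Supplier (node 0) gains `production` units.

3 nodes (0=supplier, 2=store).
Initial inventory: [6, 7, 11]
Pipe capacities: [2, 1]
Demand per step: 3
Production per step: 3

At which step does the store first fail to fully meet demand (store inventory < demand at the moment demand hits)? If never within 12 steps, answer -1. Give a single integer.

Step 1: demand=3,sold=3 ship[1->2]=1 ship[0->1]=2 prod=3 -> [7 8 9]
Step 2: demand=3,sold=3 ship[1->2]=1 ship[0->1]=2 prod=3 -> [8 9 7]
Step 3: demand=3,sold=3 ship[1->2]=1 ship[0->1]=2 prod=3 -> [9 10 5]
Step 4: demand=3,sold=3 ship[1->2]=1 ship[0->1]=2 prod=3 -> [10 11 3]
Step 5: demand=3,sold=3 ship[1->2]=1 ship[0->1]=2 prod=3 -> [11 12 1]
Step 6: demand=3,sold=1 ship[1->2]=1 ship[0->1]=2 prod=3 -> [12 13 1]
Step 7: demand=3,sold=1 ship[1->2]=1 ship[0->1]=2 prod=3 -> [13 14 1]
Step 8: demand=3,sold=1 ship[1->2]=1 ship[0->1]=2 prod=3 -> [14 15 1]
Step 9: demand=3,sold=1 ship[1->2]=1 ship[0->1]=2 prod=3 -> [15 16 1]
Step 10: demand=3,sold=1 ship[1->2]=1 ship[0->1]=2 prod=3 -> [16 17 1]
Step 11: demand=3,sold=1 ship[1->2]=1 ship[0->1]=2 prod=3 -> [17 18 1]
Step 12: demand=3,sold=1 ship[1->2]=1 ship[0->1]=2 prod=3 -> [18 19 1]
First stockout at step 6

6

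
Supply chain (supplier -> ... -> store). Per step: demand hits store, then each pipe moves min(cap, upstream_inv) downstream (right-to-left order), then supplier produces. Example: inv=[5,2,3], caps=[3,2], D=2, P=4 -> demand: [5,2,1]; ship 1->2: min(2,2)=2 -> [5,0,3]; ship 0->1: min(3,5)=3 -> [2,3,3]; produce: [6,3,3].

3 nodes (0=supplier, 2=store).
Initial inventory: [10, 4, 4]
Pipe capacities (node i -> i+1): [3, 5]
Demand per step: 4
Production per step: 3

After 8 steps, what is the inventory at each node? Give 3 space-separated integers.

Step 1: demand=4,sold=4 ship[1->2]=4 ship[0->1]=3 prod=3 -> inv=[10 3 4]
Step 2: demand=4,sold=4 ship[1->2]=3 ship[0->1]=3 prod=3 -> inv=[10 3 3]
Step 3: demand=4,sold=3 ship[1->2]=3 ship[0->1]=3 prod=3 -> inv=[10 3 3]
Step 4: demand=4,sold=3 ship[1->2]=3 ship[0->1]=3 prod=3 -> inv=[10 3 3]
Step 5: demand=4,sold=3 ship[1->2]=3 ship[0->1]=3 prod=3 -> inv=[10 3 3]
Step 6: demand=4,sold=3 ship[1->2]=3 ship[0->1]=3 prod=3 -> inv=[10 3 3]
Step 7: demand=4,sold=3 ship[1->2]=3 ship[0->1]=3 prod=3 -> inv=[10 3 3]
Step 8: demand=4,sold=3 ship[1->2]=3 ship[0->1]=3 prod=3 -> inv=[10 3 3]

10 3 3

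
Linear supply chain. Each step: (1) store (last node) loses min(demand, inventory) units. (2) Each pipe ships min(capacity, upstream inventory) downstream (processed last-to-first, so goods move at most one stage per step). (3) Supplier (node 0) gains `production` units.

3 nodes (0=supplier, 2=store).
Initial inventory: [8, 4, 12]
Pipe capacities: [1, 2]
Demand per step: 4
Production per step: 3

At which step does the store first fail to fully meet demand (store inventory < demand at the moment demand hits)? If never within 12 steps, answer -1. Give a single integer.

Step 1: demand=4,sold=4 ship[1->2]=2 ship[0->1]=1 prod=3 -> [10 3 10]
Step 2: demand=4,sold=4 ship[1->2]=2 ship[0->1]=1 prod=3 -> [12 2 8]
Step 3: demand=4,sold=4 ship[1->2]=2 ship[0->1]=1 prod=3 -> [14 1 6]
Step 4: demand=4,sold=4 ship[1->2]=1 ship[0->1]=1 prod=3 -> [16 1 3]
Step 5: demand=4,sold=3 ship[1->2]=1 ship[0->1]=1 prod=3 -> [18 1 1]
Step 6: demand=4,sold=1 ship[1->2]=1 ship[0->1]=1 prod=3 -> [20 1 1]
Step 7: demand=4,sold=1 ship[1->2]=1 ship[0->1]=1 prod=3 -> [22 1 1]
Step 8: demand=4,sold=1 ship[1->2]=1 ship[0->1]=1 prod=3 -> [24 1 1]
Step 9: demand=4,sold=1 ship[1->2]=1 ship[0->1]=1 prod=3 -> [26 1 1]
Step 10: demand=4,sold=1 ship[1->2]=1 ship[0->1]=1 prod=3 -> [28 1 1]
Step 11: demand=4,sold=1 ship[1->2]=1 ship[0->1]=1 prod=3 -> [30 1 1]
Step 12: demand=4,sold=1 ship[1->2]=1 ship[0->1]=1 prod=3 -> [32 1 1]
First stockout at step 5

5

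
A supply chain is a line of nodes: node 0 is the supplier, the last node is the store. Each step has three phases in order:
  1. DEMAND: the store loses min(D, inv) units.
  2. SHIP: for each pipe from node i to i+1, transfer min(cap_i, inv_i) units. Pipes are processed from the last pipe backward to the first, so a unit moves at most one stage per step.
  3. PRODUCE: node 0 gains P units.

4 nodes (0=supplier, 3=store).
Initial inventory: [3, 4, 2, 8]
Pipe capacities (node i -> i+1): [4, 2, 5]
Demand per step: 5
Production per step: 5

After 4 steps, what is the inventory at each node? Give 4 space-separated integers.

Step 1: demand=5,sold=5 ship[2->3]=2 ship[1->2]=2 ship[0->1]=3 prod=5 -> inv=[5 5 2 5]
Step 2: demand=5,sold=5 ship[2->3]=2 ship[1->2]=2 ship[0->1]=4 prod=5 -> inv=[6 7 2 2]
Step 3: demand=5,sold=2 ship[2->3]=2 ship[1->2]=2 ship[0->1]=4 prod=5 -> inv=[7 9 2 2]
Step 4: demand=5,sold=2 ship[2->3]=2 ship[1->2]=2 ship[0->1]=4 prod=5 -> inv=[8 11 2 2]

8 11 2 2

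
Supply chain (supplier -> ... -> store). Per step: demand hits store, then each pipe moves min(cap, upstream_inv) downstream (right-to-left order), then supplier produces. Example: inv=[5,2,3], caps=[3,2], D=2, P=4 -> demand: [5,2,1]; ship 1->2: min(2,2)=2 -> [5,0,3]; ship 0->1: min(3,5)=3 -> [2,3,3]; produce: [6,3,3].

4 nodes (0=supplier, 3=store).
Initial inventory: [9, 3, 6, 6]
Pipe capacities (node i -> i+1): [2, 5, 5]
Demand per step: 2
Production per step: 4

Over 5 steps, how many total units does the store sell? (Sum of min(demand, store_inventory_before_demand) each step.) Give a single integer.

Step 1: sold=2 (running total=2) -> [11 2 4 9]
Step 2: sold=2 (running total=4) -> [13 2 2 11]
Step 3: sold=2 (running total=6) -> [15 2 2 11]
Step 4: sold=2 (running total=8) -> [17 2 2 11]
Step 5: sold=2 (running total=10) -> [19 2 2 11]

Answer: 10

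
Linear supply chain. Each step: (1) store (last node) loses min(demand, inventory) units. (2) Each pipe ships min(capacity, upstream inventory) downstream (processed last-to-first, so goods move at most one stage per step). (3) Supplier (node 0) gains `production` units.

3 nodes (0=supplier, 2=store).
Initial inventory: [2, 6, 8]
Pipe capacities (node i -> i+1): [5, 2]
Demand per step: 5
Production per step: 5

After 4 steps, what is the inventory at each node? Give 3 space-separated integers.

Step 1: demand=5,sold=5 ship[1->2]=2 ship[0->1]=2 prod=5 -> inv=[5 6 5]
Step 2: demand=5,sold=5 ship[1->2]=2 ship[0->1]=5 prod=5 -> inv=[5 9 2]
Step 3: demand=5,sold=2 ship[1->2]=2 ship[0->1]=5 prod=5 -> inv=[5 12 2]
Step 4: demand=5,sold=2 ship[1->2]=2 ship[0->1]=5 prod=5 -> inv=[5 15 2]

5 15 2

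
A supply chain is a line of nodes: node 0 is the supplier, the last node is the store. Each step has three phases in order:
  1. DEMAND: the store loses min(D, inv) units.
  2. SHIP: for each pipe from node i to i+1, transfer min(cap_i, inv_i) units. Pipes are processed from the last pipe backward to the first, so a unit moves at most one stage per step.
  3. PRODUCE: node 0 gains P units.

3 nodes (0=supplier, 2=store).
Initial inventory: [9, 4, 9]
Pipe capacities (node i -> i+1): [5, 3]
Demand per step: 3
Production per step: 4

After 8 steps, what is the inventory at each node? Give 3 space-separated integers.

Step 1: demand=3,sold=3 ship[1->2]=3 ship[0->1]=5 prod=4 -> inv=[8 6 9]
Step 2: demand=3,sold=3 ship[1->2]=3 ship[0->1]=5 prod=4 -> inv=[7 8 9]
Step 3: demand=3,sold=3 ship[1->2]=3 ship[0->1]=5 prod=4 -> inv=[6 10 9]
Step 4: demand=3,sold=3 ship[1->2]=3 ship[0->1]=5 prod=4 -> inv=[5 12 9]
Step 5: demand=3,sold=3 ship[1->2]=3 ship[0->1]=5 prod=4 -> inv=[4 14 9]
Step 6: demand=3,sold=3 ship[1->2]=3 ship[0->1]=4 prod=4 -> inv=[4 15 9]
Step 7: demand=3,sold=3 ship[1->2]=3 ship[0->1]=4 prod=4 -> inv=[4 16 9]
Step 8: demand=3,sold=3 ship[1->2]=3 ship[0->1]=4 prod=4 -> inv=[4 17 9]

4 17 9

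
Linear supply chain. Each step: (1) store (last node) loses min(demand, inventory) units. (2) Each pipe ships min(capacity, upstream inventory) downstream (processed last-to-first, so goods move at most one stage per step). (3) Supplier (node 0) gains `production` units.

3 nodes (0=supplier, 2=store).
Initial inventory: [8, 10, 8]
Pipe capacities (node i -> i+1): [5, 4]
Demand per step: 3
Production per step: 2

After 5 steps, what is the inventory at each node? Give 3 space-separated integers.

Step 1: demand=3,sold=3 ship[1->2]=4 ship[0->1]=5 prod=2 -> inv=[5 11 9]
Step 2: demand=3,sold=3 ship[1->2]=4 ship[0->1]=5 prod=2 -> inv=[2 12 10]
Step 3: demand=3,sold=3 ship[1->2]=4 ship[0->1]=2 prod=2 -> inv=[2 10 11]
Step 4: demand=3,sold=3 ship[1->2]=4 ship[0->1]=2 prod=2 -> inv=[2 8 12]
Step 5: demand=3,sold=3 ship[1->2]=4 ship[0->1]=2 prod=2 -> inv=[2 6 13]

2 6 13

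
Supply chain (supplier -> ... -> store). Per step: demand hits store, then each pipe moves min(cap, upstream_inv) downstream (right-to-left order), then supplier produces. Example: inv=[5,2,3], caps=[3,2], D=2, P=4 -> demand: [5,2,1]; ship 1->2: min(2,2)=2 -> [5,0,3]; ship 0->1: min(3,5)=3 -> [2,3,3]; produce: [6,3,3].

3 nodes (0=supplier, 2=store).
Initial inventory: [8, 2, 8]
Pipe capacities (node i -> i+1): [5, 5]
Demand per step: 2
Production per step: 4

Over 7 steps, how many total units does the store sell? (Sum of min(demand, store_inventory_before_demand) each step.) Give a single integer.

Step 1: sold=2 (running total=2) -> [7 5 8]
Step 2: sold=2 (running total=4) -> [6 5 11]
Step 3: sold=2 (running total=6) -> [5 5 14]
Step 4: sold=2 (running total=8) -> [4 5 17]
Step 5: sold=2 (running total=10) -> [4 4 20]
Step 6: sold=2 (running total=12) -> [4 4 22]
Step 7: sold=2 (running total=14) -> [4 4 24]

Answer: 14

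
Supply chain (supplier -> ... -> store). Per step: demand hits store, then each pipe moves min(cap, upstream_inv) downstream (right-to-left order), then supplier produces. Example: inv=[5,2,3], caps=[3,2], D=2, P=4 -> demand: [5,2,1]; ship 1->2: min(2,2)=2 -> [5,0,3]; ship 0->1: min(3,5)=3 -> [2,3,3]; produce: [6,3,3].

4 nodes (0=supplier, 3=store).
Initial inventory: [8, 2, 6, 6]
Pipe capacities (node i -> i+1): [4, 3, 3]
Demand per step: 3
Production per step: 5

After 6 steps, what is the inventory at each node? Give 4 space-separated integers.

Step 1: demand=3,sold=3 ship[2->3]=3 ship[1->2]=2 ship[0->1]=4 prod=5 -> inv=[9 4 5 6]
Step 2: demand=3,sold=3 ship[2->3]=3 ship[1->2]=3 ship[0->1]=4 prod=5 -> inv=[10 5 5 6]
Step 3: demand=3,sold=3 ship[2->3]=3 ship[1->2]=3 ship[0->1]=4 prod=5 -> inv=[11 6 5 6]
Step 4: demand=3,sold=3 ship[2->3]=3 ship[1->2]=3 ship[0->1]=4 prod=5 -> inv=[12 7 5 6]
Step 5: demand=3,sold=3 ship[2->3]=3 ship[1->2]=3 ship[0->1]=4 prod=5 -> inv=[13 8 5 6]
Step 6: demand=3,sold=3 ship[2->3]=3 ship[1->2]=3 ship[0->1]=4 prod=5 -> inv=[14 9 5 6]

14 9 5 6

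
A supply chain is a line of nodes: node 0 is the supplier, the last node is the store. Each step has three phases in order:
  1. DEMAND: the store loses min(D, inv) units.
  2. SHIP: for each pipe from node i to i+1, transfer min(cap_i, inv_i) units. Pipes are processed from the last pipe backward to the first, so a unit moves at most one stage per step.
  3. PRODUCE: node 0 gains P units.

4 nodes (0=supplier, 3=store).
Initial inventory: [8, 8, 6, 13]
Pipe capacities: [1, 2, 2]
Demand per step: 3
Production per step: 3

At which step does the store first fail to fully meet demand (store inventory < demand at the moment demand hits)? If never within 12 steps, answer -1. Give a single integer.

Step 1: demand=3,sold=3 ship[2->3]=2 ship[1->2]=2 ship[0->1]=1 prod=3 -> [10 7 6 12]
Step 2: demand=3,sold=3 ship[2->3]=2 ship[1->2]=2 ship[0->1]=1 prod=3 -> [12 6 6 11]
Step 3: demand=3,sold=3 ship[2->3]=2 ship[1->2]=2 ship[0->1]=1 prod=3 -> [14 5 6 10]
Step 4: demand=3,sold=3 ship[2->3]=2 ship[1->2]=2 ship[0->1]=1 prod=3 -> [16 4 6 9]
Step 5: demand=3,sold=3 ship[2->3]=2 ship[1->2]=2 ship[0->1]=1 prod=3 -> [18 3 6 8]
Step 6: demand=3,sold=3 ship[2->3]=2 ship[1->2]=2 ship[0->1]=1 prod=3 -> [20 2 6 7]
Step 7: demand=3,sold=3 ship[2->3]=2 ship[1->2]=2 ship[0->1]=1 prod=3 -> [22 1 6 6]
Step 8: demand=3,sold=3 ship[2->3]=2 ship[1->2]=1 ship[0->1]=1 prod=3 -> [24 1 5 5]
Step 9: demand=3,sold=3 ship[2->3]=2 ship[1->2]=1 ship[0->1]=1 prod=3 -> [26 1 4 4]
Step 10: demand=3,sold=3 ship[2->3]=2 ship[1->2]=1 ship[0->1]=1 prod=3 -> [28 1 3 3]
Step 11: demand=3,sold=3 ship[2->3]=2 ship[1->2]=1 ship[0->1]=1 prod=3 -> [30 1 2 2]
Step 12: demand=3,sold=2 ship[2->3]=2 ship[1->2]=1 ship[0->1]=1 prod=3 -> [32 1 1 2]
First stockout at step 12

12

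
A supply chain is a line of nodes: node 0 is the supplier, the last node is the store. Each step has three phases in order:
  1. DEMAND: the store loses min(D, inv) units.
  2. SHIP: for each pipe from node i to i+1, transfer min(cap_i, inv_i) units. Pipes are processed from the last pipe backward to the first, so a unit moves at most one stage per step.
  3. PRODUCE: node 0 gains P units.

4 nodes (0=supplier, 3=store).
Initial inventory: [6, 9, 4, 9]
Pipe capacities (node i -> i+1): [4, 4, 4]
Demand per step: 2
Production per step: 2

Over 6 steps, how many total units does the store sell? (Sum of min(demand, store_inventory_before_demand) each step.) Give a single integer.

Answer: 12

Derivation:
Step 1: sold=2 (running total=2) -> [4 9 4 11]
Step 2: sold=2 (running total=4) -> [2 9 4 13]
Step 3: sold=2 (running total=6) -> [2 7 4 15]
Step 4: sold=2 (running total=8) -> [2 5 4 17]
Step 5: sold=2 (running total=10) -> [2 3 4 19]
Step 6: sold=2 (running total=12) -> [2 2 3 21]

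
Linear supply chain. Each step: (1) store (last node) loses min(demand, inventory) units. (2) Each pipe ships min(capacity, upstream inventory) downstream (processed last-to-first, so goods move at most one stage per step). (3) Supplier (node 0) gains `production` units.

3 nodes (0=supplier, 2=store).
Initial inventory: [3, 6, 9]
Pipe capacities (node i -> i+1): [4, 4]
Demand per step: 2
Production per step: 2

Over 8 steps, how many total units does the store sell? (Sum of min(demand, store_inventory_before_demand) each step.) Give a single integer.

Answer: 16

Derivation:
Step 1: sold=2 (running total=2) -> [2 5 11]
Step 2: sold=2 (running total=4) -> [2 3 13]
Step 3: sold=2 (running total=6) -> [2 2 14]
Step 4: sold=2 (running total=8) -> [2 2 14]
Step 5: sold=2 (running total=10) -> [2 2 14]
Step 6: sold=2 (running total=12) -> [2 2 14]
Step 7: sold=2 (running total=14) -> [2 2 14]
Step 8: sold=2 (running total=16) -> [2 2 14]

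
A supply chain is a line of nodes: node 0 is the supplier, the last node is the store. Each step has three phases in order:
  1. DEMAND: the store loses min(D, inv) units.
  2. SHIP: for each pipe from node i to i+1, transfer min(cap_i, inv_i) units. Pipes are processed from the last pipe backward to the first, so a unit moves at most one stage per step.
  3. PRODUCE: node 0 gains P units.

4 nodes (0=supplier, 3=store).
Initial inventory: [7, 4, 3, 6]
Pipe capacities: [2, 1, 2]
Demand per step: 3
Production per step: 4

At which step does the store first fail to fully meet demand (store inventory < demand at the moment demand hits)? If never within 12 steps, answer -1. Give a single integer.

Step 1: demand=3,sold=3 ship[2->3]=2 ship[1->2]=1 ship[0->1]=2 prod=4 -> [9 5 2 5]
Step 2: demand=3,sold=3 ship[2->3]=2 ship[1->2]=1 ship[0->1]=2 prod=4 -> [11 6 1 4]
Step 3: demand=3,sold=3 ship[2->3]=1 ship[1->2]=1 ship[0->1]=2 prod=4 -> [13 7 1 2]
Step 4: demand=3,sold=2 ship[2->3]=1 ship[1->2]=1 ship[0->1]=2 prod=4 -> [15 8 1 1]
Step 5: demand=3,sold=1 ship[2->3]=1 ship[1->2]=1 ship[0->1]=2 prod=4 -> [17 9 1 1]
Step 6: demand=3,sold=1 ship[2->3]=1 ship[1->2]=1 ship[0->1]=2 prod=4 -> [19 10 1 1]
Step 7: demand=3,sold=1 ship[2->3]=1 ship[1->2]=1 ship[0->1]=2 prod=4 -> [21 11 1 1]
Step 8: demand=3,sold=1 ship[2->3]=1 ship[1->2]=1 ship[0->1]=2 prod=4 -> [23 12 1 1]
Step 9: demand=3,sold=1 ship[2->3]=1 ship[1->2]=1 ship[0->1]=2 prod=4 -> [25 13 1 1]
Step 10: demand=3,sold=1 ship[2->3]=1 ship[1->2]=1 ship[0->1]=2 prod=4 -> [27 14 1 1]
Step 11: demand=3,sold=1 ship[2->3]=1 ship[1->2]=1 ship[0->1]=2 prod=4 -> [29 15 1 1]
Step 12: demand=3,sold=1 ship[2->3]=1 ship[1->2]=1 ship[0->1]=2 prod=4 -> [31 16 1 1]
First stockout at step 4

4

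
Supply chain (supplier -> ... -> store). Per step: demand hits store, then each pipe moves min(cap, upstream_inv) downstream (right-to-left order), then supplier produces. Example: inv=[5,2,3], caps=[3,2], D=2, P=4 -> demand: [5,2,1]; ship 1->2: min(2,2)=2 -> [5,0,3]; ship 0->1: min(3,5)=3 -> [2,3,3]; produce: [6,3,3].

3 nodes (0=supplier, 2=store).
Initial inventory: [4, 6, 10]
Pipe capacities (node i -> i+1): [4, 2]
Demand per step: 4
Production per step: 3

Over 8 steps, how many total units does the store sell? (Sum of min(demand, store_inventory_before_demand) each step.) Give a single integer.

Step 1: sold=4 (running total=4) -> [3 8 8]
Step 2: sold=4 (running total=8) -> [3 9 6]
Step 3: sold=4 (running total=12) -> [3 10 4]
Step 4: sold=4 (running total=16) -> [3 11 2]
Step 5: sold=2 (running total=18) -> [3 12 2]
Step 6: sold=2 (running total=20) -> [3 13 2]
Step 7: sold=2 (running total=22) -> [3 14 2]
Step 8: sold=2 (running total=24) -> [3 15 2]

Answer: 24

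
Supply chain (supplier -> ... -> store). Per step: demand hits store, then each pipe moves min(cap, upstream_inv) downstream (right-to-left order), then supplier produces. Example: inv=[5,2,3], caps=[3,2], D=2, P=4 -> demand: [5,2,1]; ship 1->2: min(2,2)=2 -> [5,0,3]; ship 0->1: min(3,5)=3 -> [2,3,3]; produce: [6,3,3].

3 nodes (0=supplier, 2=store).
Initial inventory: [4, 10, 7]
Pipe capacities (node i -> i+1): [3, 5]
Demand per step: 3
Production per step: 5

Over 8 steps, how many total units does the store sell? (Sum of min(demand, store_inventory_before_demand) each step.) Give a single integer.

Step 1: sold=3 (running total=3) -> [6 8 9]
Step 2: sold=3 (running total=6) -> [8 6 11]
Step 3: sold=3 (running total=9) -> [10 4 13]
Step 4: sold=3 (running total=12) -> [12 3 14]
Step 5: sold=3 (running total=15) -> [14 3 14]
Step 6: sold=3 (running total=18) -> [16 3 14]
Step 7: sold=3 (running total=21) -> [18 3 14]
Step 8: sold=3 (running total=24) -> [20 3 14]

Answer: 24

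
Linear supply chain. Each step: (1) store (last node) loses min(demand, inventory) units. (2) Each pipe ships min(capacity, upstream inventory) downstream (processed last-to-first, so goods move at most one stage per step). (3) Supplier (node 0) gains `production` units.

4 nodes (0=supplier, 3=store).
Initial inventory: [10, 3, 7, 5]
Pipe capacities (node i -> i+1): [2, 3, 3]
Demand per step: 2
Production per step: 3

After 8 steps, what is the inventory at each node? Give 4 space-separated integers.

Step 1: demand=2,sold=2 ship[2->3]=3 ship[1->2]=3 ship[0->1]=2 prod=3 -> inv=[11 2 7 6]
Step 2: demand=2,sold=2 ship[2->3]=3 ship[1->2]=2 ship[0->1]=2 prod=3 -> inv=[12 2 6 7]
Step 3: demand=2,sold=2 ship[2->3]=3 ship[1->2]=2 ship[0->1]=2 prod=3 -> inv=[13 2 5 8]
Step 4: demand=2,sold=2 ship[2->3]=3 ship[1->2]=2 ship[0->1]=2 prod=3 -> inv=[14 2 4 9]
Step 5: demand=2,sold=2 ship[2->3]=3 ship[1->2]=2 ship[0->1]=2 prod=3 -> inv=[15 2 3 10]
Step 6: demand=2,sold=2 ship[2->3]=3 ship[1->2]=2 ship[0->1]=2 prod=3 -> inv=[16 2 2 11]
Step 7: demand=2,sold=2 ship[2->3]=2 ship[1->2]=2 ship[0->1]=2 prod=3 -> inv=[17 2 2 11]
Step 8: demand=2,sold=2 ship[2->3]=2 ship[1->2]=2 ship[0->1]=2 prod=3 -> inv=[18 2 2 11]

18 2 2 11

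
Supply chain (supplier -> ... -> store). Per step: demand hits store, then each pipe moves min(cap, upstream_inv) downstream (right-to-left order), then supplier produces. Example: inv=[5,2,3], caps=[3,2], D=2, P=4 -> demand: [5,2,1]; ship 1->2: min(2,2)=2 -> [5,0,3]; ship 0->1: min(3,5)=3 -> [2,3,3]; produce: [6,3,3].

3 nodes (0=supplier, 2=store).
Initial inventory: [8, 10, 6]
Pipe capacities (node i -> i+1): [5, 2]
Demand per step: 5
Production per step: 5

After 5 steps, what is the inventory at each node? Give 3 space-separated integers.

Step 1: demand=5,sold=5 ship[1->2]=2 ship[0->1]=5 prod=5 -> inv=[8 13 3]
Step 2: demand=5,sold=3 ship[1->2]=2 ship[0->1]=5 prod=5 -> inv=[8 16 2]
Step 3: demand=5,sold=2 ship[1->2]=2 ship[0->1]=5 prod=5 -> inv=[8 19 2]
Step 4: demand=5,sold=2 ship[1->2]=2 ship[0->1]=5 prod=5 -> inv=[8 22 2]
Step 5: demand=5,sold=2 ship[1->2]=2 ship[0->1]=5 prod=5 -> inv=[8 25 2]

8 25 2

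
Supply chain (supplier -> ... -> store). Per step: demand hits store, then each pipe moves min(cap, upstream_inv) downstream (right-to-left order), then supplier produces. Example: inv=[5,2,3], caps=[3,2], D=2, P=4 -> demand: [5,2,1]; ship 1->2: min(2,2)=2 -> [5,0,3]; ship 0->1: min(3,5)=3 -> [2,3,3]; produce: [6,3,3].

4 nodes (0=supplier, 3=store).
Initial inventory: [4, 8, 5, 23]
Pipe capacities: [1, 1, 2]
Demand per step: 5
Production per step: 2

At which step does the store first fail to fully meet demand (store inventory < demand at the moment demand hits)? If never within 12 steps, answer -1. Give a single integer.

Step 1: demand=5,sold=5 ship[2->3]=2 ship[1->2]=1 ship[0->1]=1 prod=2 -> [5 8 4 20]
Step 2: demand=5,sold=5 ship[2->3]=2 ship[1->2]=1 ship[0->1]=1 prod=2 -> [6 8 3 17]
Step 3: demand=5,sold=5 ship[2->3]=2 ship[1->2]=1 ship[0->1]=1 prod=2 -> [7 8 2 14]
Step 4: demand=5,sold=5 ship[2->3]=2 ship[1->2]=1 ship[0->1]=1 prod=2 -> [8 8 1 11]
Step 5: demand=5,sold=5 ship[2->3]=1 ship[1->2]=1 ship[0->1]=1 prod=2 -> [9 8 1 7]
Step 6: demand=5,sold=5 ship[2->3]=1 ship[1->2]=1 ship[0->1]=1 prod=2 -> [10 8 1 3]
Step 7: demand=5,sold=3 ship[2->3]=1 ship[1->2]=1 ship[0->1]=1 prod=2 -> [11 8 1 1]
Step 8: demand=5,sold=1 ship[2->3]=1 ship[1->2]=1 ship[0->1]=1 prod=2 -> [12 8 1 1]
Step 9: demand=5,sold=1 ship[2->3]=1 ship[1->2]=1 ship[0->1]=1 prod=2 -> [13 8 1 1]
Step 10: demand=5,sold=1 ship[2->3]=1 ship[1->2]=1 ship[0->1]=1 prod=2 -> [14 8 1 1]
Step 11: demand=5,sold=1 ship[2->3]=1 ship[1->2]=1 ship[0->1]=1 prod=2 -> [15 8 1 1]
Step 12: demand=5,sold=1 ship[2->3]=1 ship[1->2]=1 ship[0->1]=1 prod=2 -> [16 8 1 1]
First stockout at step 7

7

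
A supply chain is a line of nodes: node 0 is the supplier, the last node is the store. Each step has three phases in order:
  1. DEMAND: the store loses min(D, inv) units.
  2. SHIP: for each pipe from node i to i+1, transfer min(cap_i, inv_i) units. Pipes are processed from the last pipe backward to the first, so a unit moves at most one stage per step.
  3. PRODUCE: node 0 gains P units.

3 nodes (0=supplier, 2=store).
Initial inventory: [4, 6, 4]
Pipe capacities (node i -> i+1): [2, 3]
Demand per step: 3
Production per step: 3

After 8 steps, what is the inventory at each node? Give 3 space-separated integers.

Step 1: demand=3,sold=3 ship[1->2]=3 ship[0->1]=2 prod=3 -> inv=[5 5 4]
Step 2: demand=3,sold=3 ship[1->2]=3 ship[0->1]=2 prod=3 -> inv=[6 4 4]
Step 3: demand=3,sold=3 ship[1->2]=3 ship[0->1]=2 prod=3 -> inv=[7 3 4]
Step 4: demand=3,sold=3 ship[1->2]=3 ship[0->1]=2 prod=3 -> inv=[8 2 4]
Step 5: demand=3,sold=3 ship[1->2]=2 ship[0->1]=2 prod=3 -> inv=[9 2 3]
Step 6: demand=3,sold=3 ship[1->2]=2 ship[0->1]=2 prod=3 -> inv=[10 2 2]
Step 7: demand=3,sold=2 ship[1->2]=2 ship[0->1]=2 prod=3 -> inv=[11 2 2]
Step 8: demand=3,sold=2 ship[1->2]=2 ship[0->1]=2 prod=3 -> inv=[12 2 2]

12 2 2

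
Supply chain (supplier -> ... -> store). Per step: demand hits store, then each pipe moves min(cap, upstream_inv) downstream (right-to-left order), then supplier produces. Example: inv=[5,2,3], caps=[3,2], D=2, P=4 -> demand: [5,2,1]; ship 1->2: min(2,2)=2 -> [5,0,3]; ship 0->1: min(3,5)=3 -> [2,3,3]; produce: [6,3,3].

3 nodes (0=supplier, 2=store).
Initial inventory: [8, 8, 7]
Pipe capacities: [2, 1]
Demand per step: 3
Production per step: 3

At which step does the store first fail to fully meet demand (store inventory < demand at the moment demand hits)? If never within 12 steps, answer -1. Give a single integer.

Step 1: demand=3,sold=3 ship[1->2]=1 ship[0->1]=2 prod=3 -> [9 9 5]
Step 2: demand=3,sold=3 ship[1->2]=1 ship[0->1]=2 prod=3 -> [10 10 3]
Step 3: demand=3,sold=3 ship[1->2]=1 ship[0->1]=2 prod=3 -> [11 11 1]
Step 4: demand=3,sold=1 ship[1->2]=1 ship[0->1]=2 prod=3 -> [12 12 1]
Step 5: demand=3,sold=1 ship[1->2]=1 ship[0->1]=2 prod=3 -> [13 13 1]
Step 6: demand=3,sold=1 ship[1->2]=1 ship[0->1]=2 prod=3 -> [14 14 1]
Step 7: demand=3,sold=1 ship[1->2]=1 ship[0->1]=2 prod=3 -> [15 15 1]
Step 8: demand=3,sold=1 ship[1->2]=1 ship[0->1]=2 prod=3 -> [16 16 1]
Step 9: demand=3,sold=1 ship[1->2]=1 ship[0->1]=2 prod=3 -> [17 17 1]
Step 10: demand=3,sold=1 ship[1->2]=1 ship[0->1]=2 prod=3 -> [18 18 1]
Step 11: demand=3,sold=1 ship[1->2]=1 ship[0->1]=2 prod=3 -> [19 19 1]
Step 12: demand=3,sold=1 ship[1->2]=1 ship[0->1]=2 prod=3 -> [20 20 1]
First stockout at step 4

4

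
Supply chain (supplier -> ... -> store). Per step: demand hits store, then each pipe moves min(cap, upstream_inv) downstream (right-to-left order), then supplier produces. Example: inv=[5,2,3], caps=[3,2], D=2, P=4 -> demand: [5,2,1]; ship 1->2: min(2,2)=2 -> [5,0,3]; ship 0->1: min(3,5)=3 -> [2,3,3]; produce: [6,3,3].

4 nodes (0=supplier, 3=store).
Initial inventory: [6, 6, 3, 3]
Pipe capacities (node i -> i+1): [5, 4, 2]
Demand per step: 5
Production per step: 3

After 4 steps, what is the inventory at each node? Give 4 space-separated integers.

Step 1: demand=5,sold=3 ship[2->3]=2 ship[1->2]=4 ship[0->1]=5 prod=3 -> inv=[4 7 5 2]
Step 2: demand=5,sold=2 ship[2->3]=2 ship[1->2]=4 ship[0->1]=4 prod=3 -> inv=[3 7 7 2]
Step 3: demand=5,sold=2 ship[2->3]=2 ship[1->2]=4 ship[0->1]=3 prod=3 -> inv=[3 6 9 2]
Step 4: demand=5,sold=2 ship[2->3]=2 ship[1->2]=4 ship[0->1]=3 prod=3 -> inv=[3 5 11 2]

3 5 11 2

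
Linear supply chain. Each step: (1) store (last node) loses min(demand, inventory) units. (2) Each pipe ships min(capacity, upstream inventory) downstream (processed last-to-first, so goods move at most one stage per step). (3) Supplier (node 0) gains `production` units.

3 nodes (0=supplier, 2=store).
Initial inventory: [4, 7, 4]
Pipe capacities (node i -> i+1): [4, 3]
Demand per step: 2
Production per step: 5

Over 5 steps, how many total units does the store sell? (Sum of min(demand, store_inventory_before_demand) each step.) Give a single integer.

Answer: 10

Derivation:
Step 1: sold=2 (running total=2) -> [5 8 5]
Step 2: sold=2 (running total=4) -> [6 9 6]
Step 3: sold=2 (running total=6) -> [7 10 7]
Step 4: sold=2 (running total=8) -> [8 11 8]
Step 5: sold=2 (running total=10) -> [9 12 9]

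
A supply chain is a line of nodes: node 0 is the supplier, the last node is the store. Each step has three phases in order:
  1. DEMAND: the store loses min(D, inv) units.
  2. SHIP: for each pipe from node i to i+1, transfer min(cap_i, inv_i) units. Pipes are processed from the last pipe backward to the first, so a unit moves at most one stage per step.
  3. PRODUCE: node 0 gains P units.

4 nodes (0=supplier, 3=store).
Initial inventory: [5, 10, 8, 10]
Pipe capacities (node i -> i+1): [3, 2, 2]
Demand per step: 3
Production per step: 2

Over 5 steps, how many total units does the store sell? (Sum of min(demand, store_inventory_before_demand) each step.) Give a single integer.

Answer: 15

Derivation:
Step 1: sold=3 (running total=3) -> [4 11 8 9]
Step 2: sold=3 (running total=6) -> [3 12 8 8]
Step 3: sold=3 (running total=9) -> [2 13 8 7]
Step 4: sold=3 (running total=12) -> [2 13 8 6]
Step 5: sold=3 (running total=15) -> [2 13 8 5]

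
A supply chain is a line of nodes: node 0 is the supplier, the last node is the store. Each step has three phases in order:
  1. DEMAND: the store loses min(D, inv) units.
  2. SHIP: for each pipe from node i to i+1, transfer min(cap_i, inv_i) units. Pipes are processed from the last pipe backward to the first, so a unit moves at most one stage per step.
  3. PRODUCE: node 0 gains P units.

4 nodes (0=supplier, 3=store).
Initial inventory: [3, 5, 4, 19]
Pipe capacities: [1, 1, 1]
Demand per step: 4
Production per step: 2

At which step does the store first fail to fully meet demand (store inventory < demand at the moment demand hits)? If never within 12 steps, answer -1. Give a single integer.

Step 1: demand=4,sold=4 ship[2->3]=1 ship[1->2]=1 ship[0->1]=1 prod=2 -> [4 5 4 16]
Step 2: demand=4,sold=4 ship[2->3]=1 ship[1->2]=1 ship[0->1]=1 prod=2 -> [5 5 4 13]
Step 3: demand=4,sold=4 ship[2->3]=1 ship[1->2]=1 ship[0->1]=1 prod=2 -> [6 5 4 10]
Step 4: demand=4,sold=4 ship[2->3]=1 ship[1->2]=1 ship[0->1]=1 prod=2 -> [7 5 4 7]
Step 5: demand=4,sold=4 ship[2->3]=1 ship[1->2]=1 ship[0->1]=1 prod=2 -> [8 5 4 4]
Step 6: demand=4,sold=4 ship[2->3]=1 ship[1->2]=1 ship[0->1]=1 prod=2 -> [9 5 4 1]
Step 7: demand=4,sold=1 ship[2->3]=1 ship[1->2]=1 ship[0->1]=1 prod=2 -> [10 5 4 1]
Step 8: demand=4,sold=1 ship[2->3]=1 ship[1->2]=1 ship[0->1]=1 prod=2 -> [11 5 4 1]
Step 9: demand=4,sold=1 ship[2->3]=1 ship[1->2]=1 ship[0->1]=1 prod=2 -> [12 5 4 1]
Step 10: demand=4,sold=1 ship[2->3]=1 ship[1->2]=1 ship[0->1]=1 prod=2 -> [13 5 4 1]
Step 11: demand=4,sold=1 ship[2->3]=1 ship[1->2]=1 ship[0->1]=1 prod=2 -> [14 5 4 1]
Step 12: demand=4,sold=1 ship[2->3]=1 ship[1->2]=1 ship[0->1]=1 prod=2 -> [15 5 4 1]
First stockout at step 7

7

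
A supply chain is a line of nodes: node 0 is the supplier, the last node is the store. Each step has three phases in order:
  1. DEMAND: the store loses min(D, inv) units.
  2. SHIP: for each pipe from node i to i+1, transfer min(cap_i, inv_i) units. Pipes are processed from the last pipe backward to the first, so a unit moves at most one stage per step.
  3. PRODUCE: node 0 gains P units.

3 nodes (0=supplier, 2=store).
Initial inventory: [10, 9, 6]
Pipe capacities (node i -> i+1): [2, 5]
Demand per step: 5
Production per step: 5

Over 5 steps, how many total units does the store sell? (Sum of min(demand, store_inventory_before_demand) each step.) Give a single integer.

Step 1: sold=5 (running total=5) -> [13 6 6]
Step 2: sold=5 (running total=10) -> [16 3 6]
Step 3: sold=5 (running total=15) -> [19 2 4]
Step 4: sold=4 (running total=19) -> [22 2 2]
Step 5: sold=2 (running total=21) -> [25 2 2]

Answer: 21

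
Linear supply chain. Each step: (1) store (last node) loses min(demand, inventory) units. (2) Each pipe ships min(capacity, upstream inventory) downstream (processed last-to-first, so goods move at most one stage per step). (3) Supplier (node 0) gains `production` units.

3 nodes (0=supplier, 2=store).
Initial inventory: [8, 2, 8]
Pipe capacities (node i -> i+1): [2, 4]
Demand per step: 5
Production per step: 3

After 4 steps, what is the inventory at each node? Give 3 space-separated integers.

Step 1: demand=5,sold=5 ship[1->2]=2 ship[0->1]=2 prod=3 -> inv=[9 2 5]
Step 2: demand=5,sold=5 ship[1->2]=2 ship[0->1]=2 prod=3 -> inv=[10 2 2]
Step 3: demand=5,sold=2 ship[1->2]=2 ship[0->1]=2 prod=3 -> inv=[11 2 2]
Step 4: demand=5,sold=2 ship[1->2]=2 ship[0->1]=2 prod=3 -> inv=[12 2 2]

12 2 2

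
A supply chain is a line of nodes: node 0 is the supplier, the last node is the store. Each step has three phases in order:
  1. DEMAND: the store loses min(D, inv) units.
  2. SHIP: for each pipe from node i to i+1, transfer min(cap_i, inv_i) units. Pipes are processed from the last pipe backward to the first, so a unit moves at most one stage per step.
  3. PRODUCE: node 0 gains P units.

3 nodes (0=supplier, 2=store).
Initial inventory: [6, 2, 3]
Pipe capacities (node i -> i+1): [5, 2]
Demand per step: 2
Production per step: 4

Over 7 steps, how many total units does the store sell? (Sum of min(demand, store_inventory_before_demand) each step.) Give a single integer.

Answer: 14

Derivation:
Step 1: sold=2 (running total=2) -> [5 5 3]
Step 2: sold=2 (running total=4) -> [4 8 3]
Step 3: sold=2 (running total=6) -> [4 10 3]
Step 4: sold=2 (running total=8) -> [4 12 3]
Step 5: sold=2 (running total=10) -> [4 14 3]
Step 6: sold=2 (running total=12) -> [4 16 3]
Step 7: sold=2 (running total=14) -> [4 18 3]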